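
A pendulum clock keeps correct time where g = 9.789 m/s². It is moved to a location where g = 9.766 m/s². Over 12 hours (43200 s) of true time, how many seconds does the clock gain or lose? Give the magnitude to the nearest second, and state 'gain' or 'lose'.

The clock's period scales as T ∝ 1/√g, so T'/T = √(9.789/9.766) = 1.00118.
In 43200 s of true time the clock registers 43200/1.00118 = 43149.2 s, so it loses 51 s.

lose 51 s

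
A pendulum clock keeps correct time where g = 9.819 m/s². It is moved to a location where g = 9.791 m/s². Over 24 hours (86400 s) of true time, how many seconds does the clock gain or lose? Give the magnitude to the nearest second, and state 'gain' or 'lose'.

lose 123 s

The clock's period scales as T ∝ 1/√g, so T'/T = √(9.819/9.791) = 1.00143.
In 86400 s of true time the clock registers 86400/1.00143 = 86276.7 s, so it loses 123 s.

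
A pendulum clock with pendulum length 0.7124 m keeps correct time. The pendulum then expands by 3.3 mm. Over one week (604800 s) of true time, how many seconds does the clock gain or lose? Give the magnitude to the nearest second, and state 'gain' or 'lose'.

lose 1396 s

T ∝ √L, so T'/T = √(0.71570/0.7124) = 1.00231.
In 604800 s of true time the clock registers 604800/1.00231 = 603404.1 s, so it loses 1396 s.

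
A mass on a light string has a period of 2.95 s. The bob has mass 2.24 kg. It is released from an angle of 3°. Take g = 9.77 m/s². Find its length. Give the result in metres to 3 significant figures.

From T = 2π√(L/g), L = gT²/(4π²) = 9.77 × 2.950²/(4π²) = 2.15 m.

2.15 m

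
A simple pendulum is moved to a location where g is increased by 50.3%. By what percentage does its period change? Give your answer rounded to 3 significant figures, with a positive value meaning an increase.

T ∝ 1/√g, so T'/T = 1/√(1.503) = 0.8157.
Percentage change in T = (0.8157 − 1) × 100% = -18.4%.

-18.4%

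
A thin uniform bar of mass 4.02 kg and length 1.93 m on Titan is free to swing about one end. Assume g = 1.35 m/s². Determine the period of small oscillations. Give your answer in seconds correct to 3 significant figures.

For a physical pendulum T = 2π√(I/(mgd)), with d = 0.9650 m from pivot to centre of mass.
I_cm = mL²/12 = 4.02 × 1.93²/12 = 1.248 kg·m²; I = I_cm + md² = 1.248 + 4.02 × 0.9650² = 4.991 kg·m².
T = 2π√(4.991/(4.02 × 1.35 × 0.9650)) = 6.13 s.

6.13 s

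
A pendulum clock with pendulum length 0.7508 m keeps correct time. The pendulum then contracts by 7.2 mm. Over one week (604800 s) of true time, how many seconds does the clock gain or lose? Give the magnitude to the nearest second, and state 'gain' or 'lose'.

gain 2921 s

T ∝ √L, so T'/T = √(0.74360/0.7508) = 0.995194.
In 604800 s of true time the clock registers 604800/0.995194 = 607721.0 s, so it gains 2921 s.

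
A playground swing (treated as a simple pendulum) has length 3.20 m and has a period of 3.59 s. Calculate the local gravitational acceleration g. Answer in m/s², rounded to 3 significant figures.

From T = 2π√(L/g), g = 4π²L/T² = 4π² × 3.20/3.590² = 9.80 m/s².

9.80 m/s²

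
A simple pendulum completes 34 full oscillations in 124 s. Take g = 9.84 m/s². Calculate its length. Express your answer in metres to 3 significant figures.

3.32 m

T = 124/34 = 3.647 s.
From T = 2π√(L/g), L = gT²/(4π²) = 9.84 × 3.647²/(4π²) = 3.32 m.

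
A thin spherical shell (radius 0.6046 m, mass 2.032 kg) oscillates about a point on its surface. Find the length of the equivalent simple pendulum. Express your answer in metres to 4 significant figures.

1.008 m

The equivalent simple-pendulum length is L_eq = I/(md), where I is about the pivot and d = 0.60460 m.
I_cm = (2/3)mR² = 0.49519 kg·m², so I = I_cm + md² = 0.49519 + 0.74278 = 1.2380 kg·m².
L_eq = 1.2380/(2.032 × 0.60460) = 1.008 m.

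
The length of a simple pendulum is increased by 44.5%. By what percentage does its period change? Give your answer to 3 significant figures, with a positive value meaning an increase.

T ∝ √L, so T'/T = √(1.445) = 1.202.
Percentage change in T = (1.202 − 1) × 100% = 20.2%.

20.2%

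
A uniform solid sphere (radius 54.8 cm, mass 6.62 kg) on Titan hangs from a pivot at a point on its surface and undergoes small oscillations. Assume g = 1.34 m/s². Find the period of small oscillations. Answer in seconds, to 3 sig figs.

4.75 s

I_cm = (2/5)mr² = 0.7952 kg·m². The pivot is at distance d = 0.548 m from the centre of mass.
By the parallel-axis theorem, I = I_cm + md² = 0.7952 + 1.988 = 2.783 kg·m².
T = 2π√(I/(mgd)) = 2π√(2.783/(6.62 × 1.34 × 0.548)) = 4.75 s.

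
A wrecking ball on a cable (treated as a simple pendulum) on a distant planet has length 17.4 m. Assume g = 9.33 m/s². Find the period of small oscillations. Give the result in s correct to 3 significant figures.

T = 2π√(L/g) = 2π√(17.4/9.33) = 2π × 1.366 = 8.58 s.

8.58 s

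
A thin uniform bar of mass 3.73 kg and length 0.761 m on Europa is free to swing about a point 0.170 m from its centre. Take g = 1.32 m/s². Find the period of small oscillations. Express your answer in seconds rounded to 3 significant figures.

For a physical pendulum T = 2π√(I/(mgd)), with d = 0.1700 m from pivot to centre of mass.
I_cm = mL²/12 = 3.73 × 0.761²/12 = 0.1800 kg·m²; I = I_cm + md² = 0.1800 + 3.73 × 0.1700² = 0.2878 kg·m².
T = 2π√(0.2878/(3.73 × 1.32 × 0.1700)) = 3.68 s.

3.68 s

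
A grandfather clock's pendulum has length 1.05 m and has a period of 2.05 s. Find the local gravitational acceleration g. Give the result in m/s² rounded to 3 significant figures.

9.86 m/s²

From T = 2π√(L/g), g = 4π²L/T² = 4π² × 1.05/2.050² = 9.86 m/s².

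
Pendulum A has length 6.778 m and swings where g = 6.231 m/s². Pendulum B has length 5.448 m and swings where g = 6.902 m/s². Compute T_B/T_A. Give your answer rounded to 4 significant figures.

0.8518

T = 2π√(L/g), so T_B/T_A = √((L_B/g_B)/(L_A/g_A)) = √((5.448/6.902)/(6.778/6.231)) = 0.8518.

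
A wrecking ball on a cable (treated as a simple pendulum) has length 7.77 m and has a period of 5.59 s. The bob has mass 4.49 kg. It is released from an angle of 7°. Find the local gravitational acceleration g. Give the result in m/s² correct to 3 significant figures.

9.82 m/s²

From T = 2π√(L/g), g = 4π²L/T² = 4π² × 7.77/5.590² = 9.82 m/s².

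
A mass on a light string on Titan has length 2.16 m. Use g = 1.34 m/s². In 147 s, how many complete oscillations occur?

18

T = 2π√(L/g) = 2π√(2.16/1.34) = 7.977 s.
Number of complete oscillations = ⌊147/7.977⌋ = ⌊18.43⌋ = 18.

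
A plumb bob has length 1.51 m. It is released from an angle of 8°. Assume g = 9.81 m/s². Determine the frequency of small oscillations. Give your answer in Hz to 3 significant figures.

0.406 Hz

T = 2π√(L/g) = 2π√(1.51/9.81) = 2.465 s, so f = 1/T = 0.406 Hz.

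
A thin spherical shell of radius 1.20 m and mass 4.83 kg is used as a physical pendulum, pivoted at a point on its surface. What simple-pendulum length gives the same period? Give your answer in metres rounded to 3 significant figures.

2.00 m

The equivalent simple-pendulum length is L_eq = I/(md), where I is about the pivot and d = 1.200 m.
I_cm = (2/3)mR² = 4.637 kg·m², so I = I_cm + md² = 4.637 + 6.955 = 11.59 kg·m².
L_eq = 11.59/(4.83 × 1.200) = 2.00 m.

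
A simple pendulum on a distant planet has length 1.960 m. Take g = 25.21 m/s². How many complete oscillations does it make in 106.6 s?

T = 2π√(L/g) = 2π√(1.960/25.21) = 1.7519 s.
Number of complete oscillations = ⌊106.6/1.7519⌋ = ⌊60.847⌋ = 60.

60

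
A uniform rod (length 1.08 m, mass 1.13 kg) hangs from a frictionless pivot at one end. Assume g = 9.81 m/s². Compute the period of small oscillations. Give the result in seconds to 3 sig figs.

1.70 s

For a physical pendulum T = 2π√(I/(mgd)), with d = 0.5400 m from pivot to centre of mass.
I_cm = mL²/12 = 1.13 × 1.08²/12 = 0.1098 kg·m²; I = I_cm + md² = 0.1098 + 1.13 × 0.5400² = 0.4393 kg·m².
T = 2π√(0.4393/(1.13 × 9.81 × 0.5400)) = 1.70 s.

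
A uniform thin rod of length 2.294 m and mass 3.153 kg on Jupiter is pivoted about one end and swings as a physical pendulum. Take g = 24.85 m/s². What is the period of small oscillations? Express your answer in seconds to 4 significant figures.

For a physical pendulum T = 2π√(I/(mgd)), with d = 1.1470 m from pivot to centre of mass.
I_cm = mL²/12 = 3.153 × 2.294²/12 = 1.3827 kg·m²; I = I_cm + md² = 1.3827 + 3.153 × 1.1470² = 5.5308 kg·m².
T = 2π√(5.5308/(3.153 × 24.85 × 1.1470)) = 1.559 s.

1.559 s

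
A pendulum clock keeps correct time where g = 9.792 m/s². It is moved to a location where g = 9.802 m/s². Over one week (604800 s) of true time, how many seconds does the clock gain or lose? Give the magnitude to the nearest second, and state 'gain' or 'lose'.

The clock's period scales as T ∝ 1/√g, so T'/T = √(9.792/9.802) = 0.999490.
In 604800 s of true time the clock registers 604800/0.999490 = 605108.7 s, so it gains 309 s.

gain 309 s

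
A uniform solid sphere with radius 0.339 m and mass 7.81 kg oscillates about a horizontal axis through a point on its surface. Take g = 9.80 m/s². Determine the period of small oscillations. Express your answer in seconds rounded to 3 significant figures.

I_cm = (2/5)mr² = 0.3590 kg·m². The pivot is at distance d = 0.339 m from the centre of mass.
By the parallel-axis theorem, I = I_cm + md² = 0.3590 + 0.8975 = 1.257 kg·m².
T = 2π√(I/(mgd)) = 2π√(1.257/(7.81 × 9.80 × 0.339)) = 1.38 s.

1.38 s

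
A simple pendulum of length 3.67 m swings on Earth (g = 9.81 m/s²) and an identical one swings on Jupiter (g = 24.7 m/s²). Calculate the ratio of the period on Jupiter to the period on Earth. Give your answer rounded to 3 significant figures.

0.630

T ∝ 1/√g, so T₂/T₁ = √(g₁/g₂) = √(9.81/24.7) = 0.630.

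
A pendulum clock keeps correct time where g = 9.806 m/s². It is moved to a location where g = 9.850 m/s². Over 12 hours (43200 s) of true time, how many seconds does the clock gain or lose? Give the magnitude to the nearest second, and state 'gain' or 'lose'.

The clock's period scales as T ∝ 1/√g, so T'/T = √(9.806/9.850) = 0.997764.
In 43200 s of true time the clock registers 43200/0.997764 = 43296.8 s, so it gains 97 s.

gain 97 s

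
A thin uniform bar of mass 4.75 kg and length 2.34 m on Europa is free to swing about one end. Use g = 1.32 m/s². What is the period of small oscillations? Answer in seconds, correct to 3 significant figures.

6.83 s

For a physical pendulum T = 2π√(I/(mgd)), with d = 1.170 m from pivot to centre of mass.
I_cm = mL²/12 = 4.75 × 2.34²/12 = 2.167 kg·m²; I = I_cm + md² = 2.167 + 4.75 × 1.170² = 8.670 kg·m².
T = 2π√(8.670/(4.75 × 1.32 × 1.170)) = 6.83 s.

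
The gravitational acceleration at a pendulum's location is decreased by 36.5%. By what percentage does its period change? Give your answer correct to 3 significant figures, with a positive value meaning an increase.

25.5%

T ∝ 1/√g, so T'/T = 1/√(0.6350) = 1.255.
Percentage change in T = (1.255 − 1) × 100% = 25.5%.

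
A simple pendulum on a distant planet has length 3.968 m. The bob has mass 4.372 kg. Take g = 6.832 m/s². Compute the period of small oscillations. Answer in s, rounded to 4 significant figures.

T = 2π√(L/g) = 2π√(3.968/6.832) = 2π × 0.76210 = 4.788 s.

4.788 s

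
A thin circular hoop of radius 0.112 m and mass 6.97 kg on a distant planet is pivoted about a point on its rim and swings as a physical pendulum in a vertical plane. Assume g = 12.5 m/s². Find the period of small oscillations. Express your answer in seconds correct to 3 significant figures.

0.841 s

I_cm = mr² = 0.08743 kg·m². The pivot is at distance d = 0.112 m from the centre of mass.
By the parallel-axis theorem, I = I_cm + md² = 0.08743 + 0.08743 = 0.1749 kg·m².
T = 2π√(I/(mgd)) = 2π√(0.1749/(6.97 × 12.5 × 0.112)) = 0.841 s.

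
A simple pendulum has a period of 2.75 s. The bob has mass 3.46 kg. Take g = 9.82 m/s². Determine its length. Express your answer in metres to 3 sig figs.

From T = 2π√(L/g), L = gT²/(4π²) = 9.82 × 2.750²/(4π²) = 1.88 m.

1.88 m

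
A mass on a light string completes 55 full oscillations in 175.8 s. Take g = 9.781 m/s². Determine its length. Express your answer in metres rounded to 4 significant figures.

2.531 m

T = 175.8/55 = 3.1964 s.
From T = 2π√(L/g), L = gT²/(4π²) = 9.781 × 3.1964²/(4π²) = 2.531 m.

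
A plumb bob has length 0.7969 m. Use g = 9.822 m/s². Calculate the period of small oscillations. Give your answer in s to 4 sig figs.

1.790 s

T = 2π√(L/g) = 2π√(0.7969/9.822) = 2π × 0.28484 = 1.790 s.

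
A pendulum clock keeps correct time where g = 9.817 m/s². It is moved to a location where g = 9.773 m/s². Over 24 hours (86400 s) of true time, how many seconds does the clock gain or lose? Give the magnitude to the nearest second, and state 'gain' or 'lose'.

The clock's period scales as T ∝ 1/√g, so T'/T = √(9.817/9.773) = 1.00225.
In 86400 s of true time the clock registers 86400/1.00225 = 86206.2 s, so it loses 194 s.

lose 194 s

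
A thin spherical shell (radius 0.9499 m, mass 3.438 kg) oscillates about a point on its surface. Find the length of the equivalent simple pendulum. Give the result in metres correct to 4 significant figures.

The equivalent simple-pendulum length is L_eq = I/(md), where I is about the pivot and d = 0.94990 m.
I_cm = (2/3)mR² = 2.0681 kg·m², so I = I_cm + md² = 2.0681 + 3.1021 = 5.1702 kg·m².
L_eq = 5.1702/(3.438 × 0.94990) = 1.583 m.

1.583 m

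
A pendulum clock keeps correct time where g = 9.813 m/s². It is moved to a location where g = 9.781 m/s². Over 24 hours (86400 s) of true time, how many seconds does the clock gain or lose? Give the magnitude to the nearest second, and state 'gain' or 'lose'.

The clock's period scales as T ∝ 1/√g, so T'/T = √(9.813/9.781) = 1.00163.
In 86400 s of true time the clock registers 86400/1.00163 = 86259.0 s, so it loses 141 s.

lose 141 s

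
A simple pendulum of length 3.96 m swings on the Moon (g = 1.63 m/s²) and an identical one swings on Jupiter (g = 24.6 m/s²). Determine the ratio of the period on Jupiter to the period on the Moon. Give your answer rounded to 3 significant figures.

0.257

T ∝ 1/√g, so T₂/T₁ = √(g₁/g₂) = √(1.63/24.6) = 0.257.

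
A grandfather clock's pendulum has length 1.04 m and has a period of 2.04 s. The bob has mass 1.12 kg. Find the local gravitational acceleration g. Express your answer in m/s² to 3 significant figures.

From T = 2π√(L/g), g = 4π²L/T² = 4π² × 1.04/2.040² = 9.87 m/s².

9.87 m/s²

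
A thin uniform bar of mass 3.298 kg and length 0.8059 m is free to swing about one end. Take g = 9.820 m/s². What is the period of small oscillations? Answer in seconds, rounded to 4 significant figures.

For a physical pendulum T = 2π√(I/(mgd)), with d = 0.40295 m from pivot to centre of mass.
I_cm = mL²/12 = 3.298 × 0.8059²/12 = 0.17850 kg·m²; I = I_cm + md² = 0.17850 + 3.298 × 0.40295² = 0.71399 kg·m².
T = 2π√(0.71399/(3.298 × 9.820 × 0.40295)) = 1.470 s.

1.470 s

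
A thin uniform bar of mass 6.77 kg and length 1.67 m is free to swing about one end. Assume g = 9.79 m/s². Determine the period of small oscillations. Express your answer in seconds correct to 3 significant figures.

For a physical pendulum T = 2π√(I/(mgd)), with d = 0.8350 m from pivot to centre of mass.
I_cm = mL²/12 = 6.77 × 1.67²/12 = 1.573 kg·m²; I = I_cm + md² = 1.573 + 6.77 × 0.8350² = 6.294 kg·m².
T = 2π√(6.294/(6.77 × 9.79 × 0.8350)) = 2.12 s.

2.12 s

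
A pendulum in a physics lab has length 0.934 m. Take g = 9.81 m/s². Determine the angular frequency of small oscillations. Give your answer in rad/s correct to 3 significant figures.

3.24 rad/s

ω = √(g/L) = √(9.81/0.934) = 3.24 rad/s.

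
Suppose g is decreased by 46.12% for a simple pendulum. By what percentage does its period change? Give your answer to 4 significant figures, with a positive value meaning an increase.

T ∝ 1/√g, so T'/T = 1/√(0.53880) = 1.3623.
Percentage change in T = (1.3623 − 1) × 100% = 36.23%.

36.23%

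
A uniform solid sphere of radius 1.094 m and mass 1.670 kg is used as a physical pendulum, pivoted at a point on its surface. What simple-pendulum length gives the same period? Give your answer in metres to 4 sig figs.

1.532 m

The equivalent simple-pendulum length is L_eq = I/(md), where I is about the pivot and d = 1.0940 m.
I_cm = (2/5)mR² = 0.79949 kg·m², so I = I_cm + md² = 0.79949 + 1.9987 = 2.7982 kg·m².
L_eq = 2.7982/(1.670 × 1.0940) = 1.532 m.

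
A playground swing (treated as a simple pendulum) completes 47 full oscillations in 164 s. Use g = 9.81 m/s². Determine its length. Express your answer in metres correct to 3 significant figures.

T = 164/47 = 3.489 s.
From T = 2π√(L/g), L = gT²/(4π²) = 9.81 × 3.489²/(4π²) = 3.03 m.

3.03 m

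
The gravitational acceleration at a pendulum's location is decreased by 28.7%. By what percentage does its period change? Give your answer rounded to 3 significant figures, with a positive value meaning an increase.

18.4%

T ∝ 1/√g, so T'/T = 1/√(0.7130) = 1.184.
Percentage change in T = (1.184 − 1) × 100% = 18.4%.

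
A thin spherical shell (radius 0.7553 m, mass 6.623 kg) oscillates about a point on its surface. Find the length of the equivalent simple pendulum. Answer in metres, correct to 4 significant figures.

1.259 m

The equivalent simple-pendulum length is L_eq = I/(md), where I is about the pivot and d = 0.75530 m.
I_cm = (2/3)mR² = 2.5189 kg·m², so I = I_cm + md² = 2.5189 + 3.7783 = 6.2971 kg·m².
L_eq = 6.2971/(6.623 × 0.75530) = 1.259 m.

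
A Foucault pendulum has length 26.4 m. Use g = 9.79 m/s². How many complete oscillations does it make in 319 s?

T = 2π√(L/g) = 2π√(26.4/9.79) = 10.32 s.
Number of complete oscillations = ⌊319/10.32⌋ = ⌊30.92⌋ = 30.

30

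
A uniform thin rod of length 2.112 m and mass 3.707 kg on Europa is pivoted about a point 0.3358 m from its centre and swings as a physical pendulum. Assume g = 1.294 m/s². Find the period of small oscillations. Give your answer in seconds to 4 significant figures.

For a physical pendulum T = 2π√(I/(mgd)), with d = 0.33580 m from pivot to centre of mass.
I_cm = mL²/12 = 3.707 × 2.112²/12 = 1.3779 kg·m²; I = I_cm + md² = 1.3779 + 3.707 × 0.33580² = 1.7959 kg·m².
T = 2π√(1.7959/(3.707 × 1.294 × 0.33580)) = 6.634 s.

6.634 s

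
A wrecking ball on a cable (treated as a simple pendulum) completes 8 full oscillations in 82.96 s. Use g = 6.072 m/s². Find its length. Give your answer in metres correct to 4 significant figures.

16.54 m

T = 82.96/8 = 10.370 s.
From T = 2π√(L/g), L = gT²/(4π²) = 6.072 × 10.370²/(4π²) = 16.54 m.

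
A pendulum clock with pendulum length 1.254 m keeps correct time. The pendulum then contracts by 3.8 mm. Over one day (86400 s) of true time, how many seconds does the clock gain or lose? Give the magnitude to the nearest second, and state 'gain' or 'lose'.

T ∝ √L, so T'/T = √(1.25020/1.254) = 0.998484.
In 86400 s of true time the clock registers 86400/0.998484 = 86531.2 s, so it gains 131 s.

gain 131 s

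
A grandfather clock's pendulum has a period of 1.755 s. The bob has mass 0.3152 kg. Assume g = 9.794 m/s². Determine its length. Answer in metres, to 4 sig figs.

From T = 2π√(L/g), L = gT²/(4π²) = 9.794 × 1.7550²/(4π²) = 0.7641 m.

0.7641 m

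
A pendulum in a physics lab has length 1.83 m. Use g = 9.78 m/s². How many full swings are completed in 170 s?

62

T = 2π√(L/g) = 2π√(1.83/9.78) = 2.718 s.
Number of complete oscillations = ⌊170/2.718⌋ = ⌊62.55⌋ = 62.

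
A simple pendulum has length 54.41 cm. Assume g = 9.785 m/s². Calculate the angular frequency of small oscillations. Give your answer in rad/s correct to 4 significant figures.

4.241 rad/s

ω = √(g/L) = √(9.785/0.5441) = 4.241 rad/s.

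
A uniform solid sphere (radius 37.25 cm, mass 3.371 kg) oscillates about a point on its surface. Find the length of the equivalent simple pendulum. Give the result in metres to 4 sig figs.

0.5215 m

The equivalent simple-pendulum length is L_eq = I/(md), where I is about the pivot and d = 0.37250 m.
I_cm = (2/5)mR² = 0.18710 kg·m², so I = I_cm + md² = 0.18710 + 0.46775 = 0.65485 kg·m².
L_eq = 0.65485/(3.371 × 0.37250) = 0.5215 m.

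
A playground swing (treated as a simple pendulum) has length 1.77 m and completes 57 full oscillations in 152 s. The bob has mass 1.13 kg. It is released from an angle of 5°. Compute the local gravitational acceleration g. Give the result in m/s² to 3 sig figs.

9.83 m/s²

T = 152/57 = 2.667 s.
From T = 2π√(L/g), g = 4π²L/T² = 4π² × 1.77/2.667² = 9.83 m/s².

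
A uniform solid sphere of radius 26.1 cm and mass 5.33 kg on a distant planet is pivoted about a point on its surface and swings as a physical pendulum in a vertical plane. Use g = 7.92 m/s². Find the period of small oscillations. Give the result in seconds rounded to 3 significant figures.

1.35 s

I_cm = (2/5)mr² = 0.1452 kg·m². The pivot is at distance d = 0.261 m from the centre of mass.
By the parallel-axis theorem, I = I_cm + md² = 0.1452 + 0.3631 = 0.5083 kg·m².
T = 2π√(I/(mgd)) = 2π√(0.5083/(5.33 × 7.92 × 0.261)) = 1.35 s.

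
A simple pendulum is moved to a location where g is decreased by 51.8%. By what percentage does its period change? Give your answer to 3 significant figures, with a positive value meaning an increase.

44.0%

T ∝ 1/√g, so T'/T = 1/√(0.4820) = 1.440.
Percentage change in T = (1.440 − 1) × 100% = 44.0%.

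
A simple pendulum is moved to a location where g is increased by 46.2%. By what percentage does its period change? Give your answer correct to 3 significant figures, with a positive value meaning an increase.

T ∝ 1/√g, so T'/T = 1/√(1.462) = 0.8270.
Percentage change in T = (0.8270 − 1) × 100% = -17.3%.

-17.3%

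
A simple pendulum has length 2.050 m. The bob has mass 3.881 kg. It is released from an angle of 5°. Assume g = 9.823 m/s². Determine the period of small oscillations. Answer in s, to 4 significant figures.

2.870 s

T = 2π√(L/g) = 2π√(2.050/9.823) = 2π × 0.45683 = 2.870 s.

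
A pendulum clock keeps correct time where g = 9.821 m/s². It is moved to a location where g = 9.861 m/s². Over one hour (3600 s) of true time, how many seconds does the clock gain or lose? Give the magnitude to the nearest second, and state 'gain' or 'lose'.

gain 7 s

The clock's period scales as T ∝ 1/√g, so T'/T = √(9.821/9.861) = 0.997970.
In 3600 s of true time the clock registers 3600/0.997970 = 3607.3 s, so it gains 7 s.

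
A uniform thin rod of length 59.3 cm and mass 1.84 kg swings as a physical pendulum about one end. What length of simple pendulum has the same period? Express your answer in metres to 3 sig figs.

The equivalent simple-pendulum length is L_eq = I/(md), where I is about the pivot and d = 0.2965 m.
I_cm = (1/12)mL² = 0.05392 kg·m², so I = I_cm + md² = 0.05392 + 0.1618 = 0.2157 kg·m².
L_eq = 0.2157/(1.84 × 0.2965) = 0.395 m.

0.395 m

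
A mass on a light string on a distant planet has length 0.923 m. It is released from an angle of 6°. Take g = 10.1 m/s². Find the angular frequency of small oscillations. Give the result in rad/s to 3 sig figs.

ω = √(g/L) = √(10.1/0.923) = 3.31 rad/s.

3.31 rad/s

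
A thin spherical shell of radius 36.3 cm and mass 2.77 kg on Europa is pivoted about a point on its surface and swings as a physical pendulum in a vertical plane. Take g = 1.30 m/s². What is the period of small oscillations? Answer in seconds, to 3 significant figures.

I_cm = (2/3)mr² = 0.2433 kg·m². The pivot is at distance d = 0.363 m from the centre of mass.
By the parallel-axis theorem, I = I_cm + md² = 0.2433 + 0.3650 = 0.6083 kg·m².
T = 2π√(I/(mgd)) = 2π√(0.6083/(2.77 × 1.30 × 0.363)) = 4.29 s.

4.29 s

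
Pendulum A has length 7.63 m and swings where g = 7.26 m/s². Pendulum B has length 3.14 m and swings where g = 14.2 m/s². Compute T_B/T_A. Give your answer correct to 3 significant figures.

0.459

T = 2π√(L/g), so T_B/T_A = √((L_B/g_B)/(L_A/g_A)) = √((3.14/14.2)/(7.63/7.26)) = 0.459.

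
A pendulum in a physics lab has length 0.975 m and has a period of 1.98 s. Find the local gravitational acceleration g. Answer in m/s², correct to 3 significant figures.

From T = 2π√(L/g), g = 4π²L/T² = 4π² × 0.975/1.980² = 9.82 m/s².

9.82 m/s²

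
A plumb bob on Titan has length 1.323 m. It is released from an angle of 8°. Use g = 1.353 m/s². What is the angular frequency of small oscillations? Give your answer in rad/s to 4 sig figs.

1.011 rad/s

ω = √(g/L) = √(1.353/1.323) = 1.011 rad/s.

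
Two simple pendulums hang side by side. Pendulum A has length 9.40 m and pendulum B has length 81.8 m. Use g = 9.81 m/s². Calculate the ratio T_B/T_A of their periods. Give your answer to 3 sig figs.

2.95

T ∝ √L, so T_B/T_A = √(L_B/L_A) = √(81.8/9.40) = 2.95.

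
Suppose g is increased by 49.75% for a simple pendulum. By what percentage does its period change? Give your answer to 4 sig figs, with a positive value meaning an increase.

-18.28%

T ∝ 1/√g, so T'/T = 1/√(1.4975) = 0.81718.
Percentage change in T = (0.81718 − 1) × 100% = -18.28%.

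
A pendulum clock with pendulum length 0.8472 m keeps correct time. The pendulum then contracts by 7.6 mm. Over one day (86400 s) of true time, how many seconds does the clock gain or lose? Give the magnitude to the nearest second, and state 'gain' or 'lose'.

T ∝ √L, so T'/T = √(0.83960/0.8472) = 0.995505.
In 86400 s of true time the clock registers 86400/0.995505 = 86790.2 s, so it gains 390 s.

gain 390 s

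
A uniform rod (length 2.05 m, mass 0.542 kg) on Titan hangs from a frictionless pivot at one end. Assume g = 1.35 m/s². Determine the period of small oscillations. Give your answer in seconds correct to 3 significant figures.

6.32 s

For a physical pendulum T = 2π√(I/(mgd)), with d = 1.025 m from pivot to centre of mass.
I_cm = mL²/12 = 0.542 × 2.05²/12 = 0.1898 kg·m²; I = I_cm + md² = 0.1898 + 0.542 × 1.025² = 0.7593 kg·m².
T = 2π√(0.7593/(0.542 × 1.35 × 1.025)) = 6.32 s.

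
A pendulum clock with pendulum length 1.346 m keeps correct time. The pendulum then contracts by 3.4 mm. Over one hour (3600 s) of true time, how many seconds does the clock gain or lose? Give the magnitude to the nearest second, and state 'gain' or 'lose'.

gain 5 s

T ∝ √L, so T'/T = √(1.34260/1.346) = 0.998736.
In 3600 s of true time the clock registers 3600/0.998736 = 3604.6 s, so it gains 5 s.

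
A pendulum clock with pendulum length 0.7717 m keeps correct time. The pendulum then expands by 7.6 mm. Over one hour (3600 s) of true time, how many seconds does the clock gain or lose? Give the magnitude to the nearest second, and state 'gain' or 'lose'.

lose 18 s

T ∝ √L, so T'/T = √(0.77930/0.7717) = 1.00491.
In 3600 s of true time the clock registers 3600/1.00491 = 3582.4 s, so it loses 18 s.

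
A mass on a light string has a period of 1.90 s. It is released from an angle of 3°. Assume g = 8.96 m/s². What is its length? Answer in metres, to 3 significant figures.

0.819 m

From T = 2π√(L/g), L = gT²/(4π²) = 8.96 × 1.900²/(4π²) = 0.819 m.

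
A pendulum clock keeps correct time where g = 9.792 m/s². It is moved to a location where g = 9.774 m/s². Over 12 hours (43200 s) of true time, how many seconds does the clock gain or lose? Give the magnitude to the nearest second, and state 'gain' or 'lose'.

lose 40 s

The clock's period scales as T ∝ 1/√g, so T'/T = √(9.792/9.774) = 1.00092.
In 43200 s of true time the clock registers 43200/1.00092 = 43160.3 s, so it loses 40 s.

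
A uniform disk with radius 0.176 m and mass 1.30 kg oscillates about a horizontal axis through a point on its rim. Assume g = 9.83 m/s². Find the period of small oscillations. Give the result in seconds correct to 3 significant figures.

I_cm = ½mr² = 0.02013 kg·m². The pivot is at distance d = 0.176 m from the centre of mass.
By the parallel-axis theorem, I = I_cm + md² = 0.02013 + 0.04027 = 0.06040 kg·m².
T = 2π√(I/(mgd)) = 2π√(0.06040/(1.30 × 9.83 × 0.176)) = 1.03 s.

1.03 s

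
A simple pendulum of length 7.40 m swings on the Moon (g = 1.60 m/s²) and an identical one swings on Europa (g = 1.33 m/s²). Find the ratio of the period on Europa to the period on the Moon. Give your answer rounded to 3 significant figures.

1.10

T ∝ 1/√g, so T₂/T₁ = √(g₁/g₂) = √(1.60/1.33) = 1.10.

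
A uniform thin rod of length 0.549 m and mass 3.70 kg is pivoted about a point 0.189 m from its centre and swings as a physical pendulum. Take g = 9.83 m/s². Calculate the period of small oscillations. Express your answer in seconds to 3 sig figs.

For a physical pendulum T = 2π√(I/(mgd)), with d = 0.1890 m from pivot to centre of mass.
I_cm = mL²/12 = 3.70 × 0.549²/12 = 0.09293 kg·m²; I = I_cm + md² = 0.09293 + 3.70 × 0.1890² = 0.2251 kg·m².
T = 2π√(0.2251/(3.70 × 9.83 × 0.1890)) = 1.14 s.

1.14 s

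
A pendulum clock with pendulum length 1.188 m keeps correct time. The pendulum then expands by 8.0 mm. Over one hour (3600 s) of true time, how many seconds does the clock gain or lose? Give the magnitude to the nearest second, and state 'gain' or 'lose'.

lose 12 s

T ∝ √L, so T'/T = √(1.19600/1.188) = 1.00336.
In 3600 s of true time the clock registers 3600/1.00336 = 3587.9 s, so it loses 12 s.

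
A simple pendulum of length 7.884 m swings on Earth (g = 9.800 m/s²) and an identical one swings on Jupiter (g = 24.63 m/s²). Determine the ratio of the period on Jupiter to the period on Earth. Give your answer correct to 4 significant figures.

0.6308

T ∝ 1/√g, so T₂/T₁ = √(g₁/g₂) = √(9.800/24.63) = 0.6308.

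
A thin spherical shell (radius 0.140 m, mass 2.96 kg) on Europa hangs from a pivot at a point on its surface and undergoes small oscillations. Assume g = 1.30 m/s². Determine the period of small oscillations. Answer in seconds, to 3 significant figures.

I_cm = (2/3)mr² = 0.03868 kg·m². The pivot is at distance d = 0.140 m from the centre of mass.
By the parallel-axis theorem, I = I_cm + md² = 0.03868 + 0.05802 = 0.09669 kg·m².
T = 2π√(I/(mgd)) = 2π√(0.09669/(2.96 × 1.30 × 0.140)) = 2.66 s.

2.66 s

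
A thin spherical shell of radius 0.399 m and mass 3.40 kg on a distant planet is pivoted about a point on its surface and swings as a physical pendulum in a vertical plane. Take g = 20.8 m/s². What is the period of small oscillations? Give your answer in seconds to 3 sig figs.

1.12 s

I_cm = (2/3)mr² = 0.3609 kg·m². The pivot is at distance d = 0.399 m from the centre of mass.
By the parallel-axis theorem, I = I_cm + md² = 0.3609 + 0.5413 = 0.9021 kg·m².
T = 2π√(I/(mgd)) = 2π√(0.9021/(3.40 × 20.8 × 0.399)) = 1.12 s.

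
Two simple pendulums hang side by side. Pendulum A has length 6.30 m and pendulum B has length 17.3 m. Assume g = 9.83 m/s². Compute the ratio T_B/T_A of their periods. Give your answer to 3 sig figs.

1.66

T ∝ √L, so T_B/T_A = √(L_B/L_A) = √(17.3/6.30) = 1.66.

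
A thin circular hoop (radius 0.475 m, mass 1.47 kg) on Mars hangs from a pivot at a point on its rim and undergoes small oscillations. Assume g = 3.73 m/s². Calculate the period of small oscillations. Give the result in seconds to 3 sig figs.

3.17 s

I_cm = mr² = 0.3317 kg·m². The pivot is at distance d = 0.475 m from the centre of mass.
By the parallel-axis theorem, I = I_cm + md² = 0.3317 + 0.3317 = 0.6633 kg·m².
T = 2π√(I/(mgd)) = 2π√(0.6633/(1.47 × 3.73 × 0.475)) = 3.17 s.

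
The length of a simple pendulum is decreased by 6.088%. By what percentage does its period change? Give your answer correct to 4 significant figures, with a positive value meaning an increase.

-3.092%

T ∝ √L, so T'/T = √(0.93912) = 0.96908.
Percentage change in T = (0.96908 − 1) × 100% = -3.092%.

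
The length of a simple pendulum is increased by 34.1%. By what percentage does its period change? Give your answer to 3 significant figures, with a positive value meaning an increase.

T ∝ √L, so T'/T = √(1.341) = 1.158.
Percentage change in T = (1.158 − 1) × 100% = 15.8%.

15.8%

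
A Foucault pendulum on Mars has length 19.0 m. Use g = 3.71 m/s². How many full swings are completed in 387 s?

27

T = 2π√(L/g) = 2π√(19.0/3.71) = 14.22 s.
Number of complete oscillations = ⌊387/14.22⌋ = ⌊27.22⌋ = 27.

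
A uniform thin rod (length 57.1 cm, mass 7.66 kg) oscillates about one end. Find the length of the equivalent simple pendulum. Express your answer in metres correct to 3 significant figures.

0.381 m

The equivalent simple-pendulum length is L_eq = I/(md), where I is about the pivot and d = 0.2855 m.
I_cm = (1/12)mL² = 0.2081 kg·m², so I = I_cm + md² = 0.2081 + 0.6244 = 0.8325 kg·m².
L_eq = 0.8325/(7.66 × 0.2855) = 0.381 m.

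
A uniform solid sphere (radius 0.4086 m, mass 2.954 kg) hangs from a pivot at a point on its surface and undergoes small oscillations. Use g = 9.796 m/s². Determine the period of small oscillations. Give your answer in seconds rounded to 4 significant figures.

1.518 s

I_cm = (2/5)mr² = 0.19727 kg·m². The pivot is at distance d = 0.4086 m from the centre of mass.
By the parallel-axis theorem, I = I_cm + md² = 0.19727 + 0.49318 = 0.69045 kg·m².
T = 2π√(I/(mgd)) = 2π√(0.69045/(2.954 × 9.796 × 0.4086)) = 1.518 s.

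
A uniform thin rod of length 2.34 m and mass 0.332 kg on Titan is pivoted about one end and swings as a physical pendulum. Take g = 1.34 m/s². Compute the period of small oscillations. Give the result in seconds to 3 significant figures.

6.78 s

For a physical pendulum T = 2π√(I/(mgd)), with d = 1.170 m from pivot to centre of mass.
I_cm = mL²/12 = 0.332 × 2.34²/12 = 0.1515 kg·m²; I = I_cm + md² = 0.1515 + 0.332 × 1.170² = 0.6060 kg·m².
T = 2π√(0.6060/(0.332 × 1.34 × 1.170)) = 6.78 s.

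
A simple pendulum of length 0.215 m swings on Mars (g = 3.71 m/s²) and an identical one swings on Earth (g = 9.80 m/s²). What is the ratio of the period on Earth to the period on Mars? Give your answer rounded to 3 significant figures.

0.615

T ∝ 1/√g, so T₂/T₁ = √(g₁/g₂) = √(3.71/9.80) = 0.615.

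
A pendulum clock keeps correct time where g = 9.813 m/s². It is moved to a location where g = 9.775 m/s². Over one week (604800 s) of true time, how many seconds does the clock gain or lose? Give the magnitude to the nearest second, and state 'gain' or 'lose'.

lose 1172 s

The clock's period scales as T ∝ 1/√g, so T'/T = √(9.813/9.775) = 1.00194.
In 604800 s of true time the clock registers 604800/1.00194 = 603627.8 s, so it loses 1172 s.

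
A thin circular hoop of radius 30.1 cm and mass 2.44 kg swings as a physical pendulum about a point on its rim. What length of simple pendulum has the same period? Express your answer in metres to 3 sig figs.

The equivalent simple-pendulum length is L_eq = I/(md), where I is about the pivot and d = 0.3010 m.
I_cm = mR² = 0.2211 kg·m², so I = I_cm + md² = 0.2211 + 0.2211 = 0.4421 kg·m².
L_eq = 0.4421/(2.44 × 0.3010) = 0.602 m.

0.602 m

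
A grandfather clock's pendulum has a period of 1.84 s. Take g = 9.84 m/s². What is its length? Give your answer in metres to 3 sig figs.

0.844 m

From T = 2π√(L/g), L = gT²/(4π²) = 9.84 × 1.840²/(4π²) = 0.844 m.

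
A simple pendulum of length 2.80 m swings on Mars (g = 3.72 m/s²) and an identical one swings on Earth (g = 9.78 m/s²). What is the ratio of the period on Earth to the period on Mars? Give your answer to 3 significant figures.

T ∝ 1/√g, so T₂/T₁ = √(g₁/g₂) = √(3.72/9.78) = 0.617.

0.617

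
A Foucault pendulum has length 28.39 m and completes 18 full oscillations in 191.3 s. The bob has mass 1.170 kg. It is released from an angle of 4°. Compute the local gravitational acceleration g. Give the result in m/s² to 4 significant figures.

T = 191.3/18 = 10.628 s.
From T = 2π√(L/g), g = 4π²L/T² = 4π² × 28.39/10.628² = 9.923 m/s².

9.923 m/s²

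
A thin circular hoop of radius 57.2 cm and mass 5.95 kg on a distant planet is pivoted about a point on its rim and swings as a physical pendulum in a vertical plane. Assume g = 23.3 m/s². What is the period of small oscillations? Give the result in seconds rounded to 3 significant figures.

1.39 s

I_cm = mr² = 1.947 kg·m². The pivot is at distance d = 0.572 m from the centre of mass.
By the parallel-axis theorem, I = I_cm + md² = 1.947 + 1.947 = 3.893 kg·m².
T = 2π√(I/(mgd)) = 2π√(3.893/(5.95 × 23.3 × 0.572)) = 1.39 s.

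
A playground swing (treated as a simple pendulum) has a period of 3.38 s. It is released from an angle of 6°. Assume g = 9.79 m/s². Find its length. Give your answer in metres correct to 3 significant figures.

From T = 2π√(L/g), L = gT²/(4π²) = 9.79 × 3.380²/(4π²) = 2.83 m.

2.83 m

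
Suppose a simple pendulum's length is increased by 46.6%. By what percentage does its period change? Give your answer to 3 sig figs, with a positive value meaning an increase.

21.1%

T ∝ √L, so T'/T = √(1.466) = 1.211.
Percentage change in T = (1.211 − 1) × 100% = 21.1%.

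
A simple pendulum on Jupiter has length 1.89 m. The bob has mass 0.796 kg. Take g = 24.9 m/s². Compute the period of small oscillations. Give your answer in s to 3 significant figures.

T = 2π√(L/g) = 2π√(1.89/24.9) = 2π × 0.2755 = 1.73 s.

1.73 s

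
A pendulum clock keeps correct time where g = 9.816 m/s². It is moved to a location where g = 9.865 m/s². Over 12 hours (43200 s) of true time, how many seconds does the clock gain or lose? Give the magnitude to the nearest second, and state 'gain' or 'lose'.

The clock's period scales as T ∝ 1/√g, so T'/T = √(9.816/9.865) = 0.997513.
In 43200 s of true time the clock registers 43200/0.997513 = 43307.7 s, so it gains 108 s.

gain 108 s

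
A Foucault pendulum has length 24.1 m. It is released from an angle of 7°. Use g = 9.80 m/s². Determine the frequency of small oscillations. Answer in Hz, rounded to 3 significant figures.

0.101 Hz

T = 2π√(L/g) = 2π√(24.1/9.80) = 9.853 s, so f = 1/T = 0.101 Hz.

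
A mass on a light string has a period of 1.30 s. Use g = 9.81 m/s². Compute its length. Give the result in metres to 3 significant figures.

From T = 2π√(L/g), L = gT²/(4π²) = 9.81 × 1.300²/(4π²) = 0.420 m.

0.420 m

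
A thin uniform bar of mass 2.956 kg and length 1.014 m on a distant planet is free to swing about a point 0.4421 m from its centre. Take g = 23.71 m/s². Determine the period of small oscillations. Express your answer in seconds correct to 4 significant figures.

For a physical pendulum T = 2π√(I/(mgd)), with d = 0.44210 m from pivot to centre of mass.
I_cm = mL²/12 = 2.956 × 1.014²/12 = 0.25328 kg·m²; I = I_cm + md² = 0.25328 + 2.956 × 0.44210² = 0.83104 kg·m².
T = 2π√(0.83104/(2.956 × 23.71 × 0.44210)) = 1.029 s.

1.029 s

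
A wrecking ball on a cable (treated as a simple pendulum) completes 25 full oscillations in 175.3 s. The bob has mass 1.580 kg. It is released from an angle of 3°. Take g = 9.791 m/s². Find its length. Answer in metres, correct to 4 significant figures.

12.19 m

T = 175.3/25 = 7.0120 s.
From T = 2π√(L/g), L = gT²/(4π²) = 9.791 × 7.0120²/(4π²) = 12.19 m.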